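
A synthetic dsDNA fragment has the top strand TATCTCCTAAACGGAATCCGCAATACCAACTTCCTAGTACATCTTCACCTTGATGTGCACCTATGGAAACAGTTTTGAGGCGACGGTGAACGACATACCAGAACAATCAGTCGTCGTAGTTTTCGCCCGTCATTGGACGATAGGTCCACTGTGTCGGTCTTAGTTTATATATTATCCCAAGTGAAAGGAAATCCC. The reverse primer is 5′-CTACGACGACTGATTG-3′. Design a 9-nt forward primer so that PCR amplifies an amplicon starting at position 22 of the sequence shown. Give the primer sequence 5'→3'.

5'-AATACCAAC-3'

The reverse primer's reverse complement CAATCAGTCGTCGTAG matches the template at positions 104–119; the product starts at position 22.
The forward primer is identical to the top strand over positions 22–30: AATACCAAC.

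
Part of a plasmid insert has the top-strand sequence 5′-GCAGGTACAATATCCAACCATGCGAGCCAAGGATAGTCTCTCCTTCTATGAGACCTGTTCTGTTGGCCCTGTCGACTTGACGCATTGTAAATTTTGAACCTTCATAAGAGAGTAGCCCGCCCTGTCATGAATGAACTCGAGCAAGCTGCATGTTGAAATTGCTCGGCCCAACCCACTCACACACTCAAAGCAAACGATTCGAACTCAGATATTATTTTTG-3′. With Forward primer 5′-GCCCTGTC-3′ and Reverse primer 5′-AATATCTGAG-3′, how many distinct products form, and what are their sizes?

The forward primer GCCCTGTC matches the top strand at positions 66–73, 119–126.
The reverse primer's reverse complement is CTCAGATATT, matching at positions 204–213.
Each forward site pairs with the reverse site to give a product ending at position 213: sizes 148, 95 bp.

Two products: 148 bp, 95 bp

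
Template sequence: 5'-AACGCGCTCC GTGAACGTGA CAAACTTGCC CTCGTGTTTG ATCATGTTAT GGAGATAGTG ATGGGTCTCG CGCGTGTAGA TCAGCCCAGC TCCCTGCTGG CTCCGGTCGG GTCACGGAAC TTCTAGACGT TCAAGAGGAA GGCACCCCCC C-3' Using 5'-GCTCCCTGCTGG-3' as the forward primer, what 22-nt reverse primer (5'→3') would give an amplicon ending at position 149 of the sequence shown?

The forward primer binds at positions 89–100; the product's 3' end on the top strand is position 149.
The reverse primer anneals to the top strand over positions 128–149, i.e. to CGTTCAAGAGGAAGGCACCCCC.
Its sequence written 5'→3' is the reverse complement: GGGGGTGCCTTCCTCTTGAACG.

5'-GGGGGTGCCTTCCTCTTGAACG-3'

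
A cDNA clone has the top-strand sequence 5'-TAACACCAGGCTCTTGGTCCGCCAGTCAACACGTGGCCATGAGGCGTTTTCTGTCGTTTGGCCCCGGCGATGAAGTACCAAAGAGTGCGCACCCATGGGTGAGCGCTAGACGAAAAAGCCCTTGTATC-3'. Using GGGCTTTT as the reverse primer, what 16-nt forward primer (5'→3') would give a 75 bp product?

The reverse primer's reverse complement AAAAGCCC matches the template at positions 114–121, so the product ends at position 121.
A 75 bp product then starts at position 121 − 75 + 1 = 47.
The forward primer is identical to the top strand there: TTTTCTGTCGTTTGGC.

5'-TTTTCTGTCGTTTGGC-3'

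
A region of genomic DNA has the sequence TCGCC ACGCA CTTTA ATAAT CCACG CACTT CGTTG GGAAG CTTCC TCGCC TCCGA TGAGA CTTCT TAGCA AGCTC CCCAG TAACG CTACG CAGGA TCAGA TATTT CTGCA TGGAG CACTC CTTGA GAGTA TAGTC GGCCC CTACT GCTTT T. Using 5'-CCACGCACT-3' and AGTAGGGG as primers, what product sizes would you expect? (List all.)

142 bp, 125 bp

The forward primer CCACGCACT matches the top strand at positions 4–12, 21–29.
The reverse primer's reverse complement is CCCCTACT, matching at positions 138–145.
Each forward site pairs with the reverse site to give a product ending at position 145: sizes 142, 125 bp.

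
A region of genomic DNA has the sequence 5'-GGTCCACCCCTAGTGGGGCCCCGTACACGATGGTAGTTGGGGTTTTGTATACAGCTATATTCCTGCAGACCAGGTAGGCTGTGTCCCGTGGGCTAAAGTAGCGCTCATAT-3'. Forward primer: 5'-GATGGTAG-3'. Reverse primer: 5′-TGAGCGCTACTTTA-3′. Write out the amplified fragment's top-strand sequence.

The forward primer matches the template at positions 29–36.
The reverse primer's reverse complement is TAAAGTAGCGCTCA, which matches the template at positions 94–107.
The product is the template from position 29 through 107 (79 bp).

5'-GATGGTAGTTGGGGTTTTGTATACAGCTATATTCCTGCAGACCAGGTAGGCTGTGTCCCGTGGGCTAAAGTAGCGCTCA-3'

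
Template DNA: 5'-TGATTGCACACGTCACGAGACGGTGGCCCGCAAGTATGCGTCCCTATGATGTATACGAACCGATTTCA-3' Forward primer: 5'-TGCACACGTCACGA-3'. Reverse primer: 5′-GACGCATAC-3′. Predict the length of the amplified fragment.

38 bp

Scanning the template, TGCACACGTCACGA occurs at positions 5–18; this primer anneals to the bottom strand there with its 3' end pointing downstream.
Reverse complement of the reverse primer: GTATGCGTC. This occurs on the top strand at positions 34–42.
Amplicon spans positions 5–42: 38 bp.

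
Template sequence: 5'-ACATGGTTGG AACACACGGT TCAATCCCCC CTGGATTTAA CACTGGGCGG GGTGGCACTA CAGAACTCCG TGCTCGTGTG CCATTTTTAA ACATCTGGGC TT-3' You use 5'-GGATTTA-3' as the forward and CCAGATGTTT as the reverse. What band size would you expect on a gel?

66 bp

Scanning the template, GGATTTA occurs at positions 33–39; this primer anneals to the bottom strand there with its 3' end pointing downstream.
Reverse complement of the reverse primer: AAACATCTGG. This occurs on the top strand at positions 89–98.
Product length = (reverse-primer end) − (forward-primer start) + 1 = 98 − 33 + 1 = 66 bp.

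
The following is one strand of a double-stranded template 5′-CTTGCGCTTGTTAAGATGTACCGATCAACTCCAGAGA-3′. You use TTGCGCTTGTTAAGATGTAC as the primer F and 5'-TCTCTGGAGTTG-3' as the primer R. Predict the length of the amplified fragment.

36 bp

The forward primer matches the template at positions 2–21.
The reverse primer's reverse complement is CAACTCCAGAGA, which matches the template at positions 26–37.
Amplicon spans positions 2–37: 36 bp.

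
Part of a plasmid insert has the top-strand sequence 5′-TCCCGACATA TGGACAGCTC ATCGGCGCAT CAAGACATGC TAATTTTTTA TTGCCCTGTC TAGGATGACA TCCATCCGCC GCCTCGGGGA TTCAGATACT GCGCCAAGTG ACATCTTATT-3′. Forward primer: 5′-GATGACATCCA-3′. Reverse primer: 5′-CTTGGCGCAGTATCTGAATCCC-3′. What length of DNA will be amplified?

45 bp

Scanning the template, GATGACATCCA occurs at positions 64–74; this primer anneals to the bottom strand there with its 3' end pointing downstream.
Reverse complement of the reverse primer: GGGATTCAGATACTGCGCCAAG. This occurs on the top strand at positions 87–108.
Product length = (reverse-primer end) − (forward-primer start) + 1 = 108 − 64 + 1 = 45 bp.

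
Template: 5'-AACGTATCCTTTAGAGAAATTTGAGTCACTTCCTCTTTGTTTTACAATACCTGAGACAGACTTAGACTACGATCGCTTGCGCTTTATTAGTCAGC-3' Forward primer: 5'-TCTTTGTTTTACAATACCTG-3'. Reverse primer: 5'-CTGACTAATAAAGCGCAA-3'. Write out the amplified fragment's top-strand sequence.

5'-TCTTTGTTTTACAATACCTGAGACAGACTTAGACTACGATCGCTTGCGCTTTATTAGTCAG-3'

The forward primer matches the template at positions 34–53.
The reverse primer's reverse complement is TTGCGCTTTATTAGTCAG, which matches the template at positions 77–94.
The product is the template from position 34 through 94 (61 bp).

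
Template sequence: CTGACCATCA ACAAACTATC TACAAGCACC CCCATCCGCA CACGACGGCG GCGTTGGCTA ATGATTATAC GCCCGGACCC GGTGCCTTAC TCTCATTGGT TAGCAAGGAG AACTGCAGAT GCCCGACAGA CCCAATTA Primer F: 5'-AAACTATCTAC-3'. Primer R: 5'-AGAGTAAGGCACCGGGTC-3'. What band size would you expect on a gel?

81 bp

Scanning the template, AAACTATCTAC occurs at positions 13–23; this primer anneals to the bottom strand there with its 3' end pointing downstream.
Reverse complement of the reverse primer: GACCCGGTGCCTTACTCT. This occurs on the top strand at positions 76–93.
The product runs from position 13 to position 93, so its length is 93 − 13 + 1 = 81 bp.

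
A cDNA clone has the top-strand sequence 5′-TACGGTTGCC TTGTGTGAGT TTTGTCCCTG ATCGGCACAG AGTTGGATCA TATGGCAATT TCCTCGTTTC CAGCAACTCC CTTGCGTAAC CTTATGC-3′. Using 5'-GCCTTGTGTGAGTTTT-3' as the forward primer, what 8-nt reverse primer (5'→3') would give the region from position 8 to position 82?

5'-AGGGAGTT-3'

The product's 3' end on the top strand is position 82.
The reverse primer anneals to the top strand over positions 75–82, i.e. to AACTCCCT.
Its sequence written 5'→3' is the reverse complement: AGGGAGTT.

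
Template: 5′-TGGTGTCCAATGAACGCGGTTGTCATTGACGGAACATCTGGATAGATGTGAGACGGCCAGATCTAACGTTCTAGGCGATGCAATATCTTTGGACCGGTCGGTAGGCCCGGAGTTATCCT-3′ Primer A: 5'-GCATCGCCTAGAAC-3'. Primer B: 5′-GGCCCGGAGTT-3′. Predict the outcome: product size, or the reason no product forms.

No product — the primers' 3' ends point away from each other.

Primer A (GCATCGCCTAGAAC) has reverse complement GTTCTAGGCGATGC, which matches the top strand at positions 68–81; primer A anneals to the top strand there with its 3' end pointing upstream toward position 68.
Primer B (GGCCCGGAGTT) matches the top strand directly at positions 104–114; it anneals to the bottom strand with its 3' end pointing downstream toward position 114.
The 3' ends diverge (primer A extends toward position 1, primer B toward position 119), so the primers never converge on a shared product.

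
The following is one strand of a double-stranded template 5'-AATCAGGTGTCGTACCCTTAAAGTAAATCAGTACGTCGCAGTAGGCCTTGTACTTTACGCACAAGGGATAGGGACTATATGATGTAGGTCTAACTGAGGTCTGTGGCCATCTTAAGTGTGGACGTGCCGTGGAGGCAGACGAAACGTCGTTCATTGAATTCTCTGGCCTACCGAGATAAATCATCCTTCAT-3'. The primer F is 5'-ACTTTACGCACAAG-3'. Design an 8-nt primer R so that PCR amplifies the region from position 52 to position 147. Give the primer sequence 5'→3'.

The product's 3' end on the top strand is position 147.
The reverse primer anneals to the top strand over positions 140–147, i.e. to CGAAACGT.
Its sequence written 5'→3' is the reverse complement: ACGTTTCG.

5'-ACGTTTCG-3'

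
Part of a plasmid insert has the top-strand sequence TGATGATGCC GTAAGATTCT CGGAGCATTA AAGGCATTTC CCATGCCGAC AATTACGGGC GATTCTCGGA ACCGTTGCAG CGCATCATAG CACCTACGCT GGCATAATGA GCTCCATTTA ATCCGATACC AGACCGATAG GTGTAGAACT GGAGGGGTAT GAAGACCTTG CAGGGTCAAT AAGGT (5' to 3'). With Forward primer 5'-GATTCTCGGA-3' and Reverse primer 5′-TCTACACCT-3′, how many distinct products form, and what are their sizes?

The forward primer GATTCTCGGA matches the top strand at positions 15–24, 61–70.
The reverse primer's reverse complement is AGGTGTAGA, matching at positions 139–147.
Each forward site pairs with the reverse site to give a product ending at position 147: sizes 133, 87 bp.

Two products: 133 bp, 87 bp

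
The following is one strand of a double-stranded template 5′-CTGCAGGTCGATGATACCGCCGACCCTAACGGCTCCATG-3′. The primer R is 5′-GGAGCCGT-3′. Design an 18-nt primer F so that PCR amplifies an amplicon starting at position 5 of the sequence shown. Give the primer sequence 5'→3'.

The reverse primer's reverse complement ACGGCTCC matches the template at positions 29–36; the product starts at position 5.
The forward primer is identical to the top strand over positions 5–22: AGGTCGATGATACCGCCG.

5'-AGGTCGATGATACCGCCG-3'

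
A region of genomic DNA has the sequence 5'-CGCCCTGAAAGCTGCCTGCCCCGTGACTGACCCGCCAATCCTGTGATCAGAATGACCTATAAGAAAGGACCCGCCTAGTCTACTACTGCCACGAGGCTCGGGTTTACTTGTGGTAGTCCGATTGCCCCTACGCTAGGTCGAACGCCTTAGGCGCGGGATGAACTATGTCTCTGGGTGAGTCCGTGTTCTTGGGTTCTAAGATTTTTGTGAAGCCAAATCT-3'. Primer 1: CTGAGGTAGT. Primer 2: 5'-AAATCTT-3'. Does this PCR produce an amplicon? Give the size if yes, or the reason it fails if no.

No product — primer 1 has no binding site in the template.

Primer 1 (CTGAGGTAGT) does not match the top strand, and its reverse complement ACTACCTCAG does not match either.
With no annealing site for primer 1, no amplification occurs.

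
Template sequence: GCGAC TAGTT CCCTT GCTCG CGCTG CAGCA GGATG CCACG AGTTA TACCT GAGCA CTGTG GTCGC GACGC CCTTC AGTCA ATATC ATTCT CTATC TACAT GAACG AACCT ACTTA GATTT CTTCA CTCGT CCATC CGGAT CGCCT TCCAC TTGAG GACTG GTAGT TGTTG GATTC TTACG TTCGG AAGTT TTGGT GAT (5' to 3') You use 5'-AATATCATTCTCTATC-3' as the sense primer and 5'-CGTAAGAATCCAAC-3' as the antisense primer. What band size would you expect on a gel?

Scanning the template, AATATCATTCTCTATC occurs at positions 80–95; this primer anneals to the bottom strand there with its 3' end pointing downstream.
The reverse primer's reverse complement is GTTGGATTCTTACG, which matches the template at positions 167–180.
Product length = (reverse-primer end) − (forward-primer start) + 1 = 180 − 80 + 1 = 101 bp.

101 bp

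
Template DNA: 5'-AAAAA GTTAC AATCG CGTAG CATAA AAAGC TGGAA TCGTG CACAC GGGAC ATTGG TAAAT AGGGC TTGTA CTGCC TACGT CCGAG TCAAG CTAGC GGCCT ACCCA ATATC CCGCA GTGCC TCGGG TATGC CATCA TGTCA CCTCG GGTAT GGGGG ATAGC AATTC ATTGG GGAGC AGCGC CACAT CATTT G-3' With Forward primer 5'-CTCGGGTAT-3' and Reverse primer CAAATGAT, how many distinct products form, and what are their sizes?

Two products: 72 bp, 50 bp

The forward primer CTCGGGTAT matches the top strand at positions 120–128, 142–150.
The reverse primer's reverse complement is ATCATTTG, matching at positions 184–191.
Each forward site pairs with the reverse site to give a product ending at position 191: sizes 72, 50 bp.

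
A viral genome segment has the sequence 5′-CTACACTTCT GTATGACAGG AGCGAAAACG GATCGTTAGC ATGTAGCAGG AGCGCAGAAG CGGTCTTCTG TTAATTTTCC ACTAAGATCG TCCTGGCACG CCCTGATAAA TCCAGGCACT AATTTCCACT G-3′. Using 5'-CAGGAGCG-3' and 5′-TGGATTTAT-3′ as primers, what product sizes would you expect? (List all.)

The forward primer CAGGAGCG matches the top strand at positions 17–24, 47–54.
The reverse primer's reverse complement is ATAAATCCA, matching at positions 106–114.
Each forward site pairs with the reverse site to give a product ending at position 114: sizes 98, 68 bp.

98 bp, 68 bp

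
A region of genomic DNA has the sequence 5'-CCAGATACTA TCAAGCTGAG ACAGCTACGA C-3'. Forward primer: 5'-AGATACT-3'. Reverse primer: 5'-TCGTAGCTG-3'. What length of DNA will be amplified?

28 bp

Scanning the template, AGATACT occurs at positions 3–9; this primer anneals to the bottom strand there with its 3' end pointing downstream.
Reverse complement of the reverse primer: CAGCTACGA. This occurs on the top strand at positions 22–30.
Product length = (reverse-primer end) − (forward-primer start) + 1 = 30 − 3 + 1 = 28 bp.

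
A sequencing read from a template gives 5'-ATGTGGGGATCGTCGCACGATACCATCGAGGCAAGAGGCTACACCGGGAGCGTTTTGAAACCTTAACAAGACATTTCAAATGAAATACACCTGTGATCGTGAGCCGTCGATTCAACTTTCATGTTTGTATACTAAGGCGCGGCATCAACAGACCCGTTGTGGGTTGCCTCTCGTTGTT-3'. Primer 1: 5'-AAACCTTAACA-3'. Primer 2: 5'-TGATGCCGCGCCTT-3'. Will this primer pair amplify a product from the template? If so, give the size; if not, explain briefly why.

Primer 1 (AAACCTTAACA) matches the top strand at positions 58–68; it acts as a forward primer.
Primer 2's reverse complement is AAGGCGCGGCATCA, matching the top strand at positions 134–147; it acts as a reverse primer.
The 3' ends face each other across positions 58–147, giving a 90 bp product.

Yes — a 90 bp product.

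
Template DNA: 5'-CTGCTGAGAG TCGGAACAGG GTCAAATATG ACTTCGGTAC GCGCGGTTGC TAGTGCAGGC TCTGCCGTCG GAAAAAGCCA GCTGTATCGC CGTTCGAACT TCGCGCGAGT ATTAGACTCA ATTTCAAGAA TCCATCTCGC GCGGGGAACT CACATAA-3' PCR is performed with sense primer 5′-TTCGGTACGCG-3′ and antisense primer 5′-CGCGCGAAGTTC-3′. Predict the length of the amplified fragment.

75 bp

Forward primer TTCGGTACGCG is found on the top strand at positions 33–43.
The reverse primer's reverse complement is GAACTTCGCGCG, which matches the template at positions 96–107.
Amplicon spans positions 33–107: 75 bp.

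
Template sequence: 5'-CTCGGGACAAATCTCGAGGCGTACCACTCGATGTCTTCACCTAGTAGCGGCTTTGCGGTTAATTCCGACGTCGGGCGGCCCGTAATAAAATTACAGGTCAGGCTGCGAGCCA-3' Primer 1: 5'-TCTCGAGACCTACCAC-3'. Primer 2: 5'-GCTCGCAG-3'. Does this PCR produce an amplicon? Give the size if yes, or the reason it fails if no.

No product — primer 1 has no binding site in the template.

Primer 1 (TCTCGAGACCTACCAC) does not match the top strand, and its reverse complement GTGGTAGGTCTCGAGA does not match either.
With no annealing site for primer 1, no amplification occurs.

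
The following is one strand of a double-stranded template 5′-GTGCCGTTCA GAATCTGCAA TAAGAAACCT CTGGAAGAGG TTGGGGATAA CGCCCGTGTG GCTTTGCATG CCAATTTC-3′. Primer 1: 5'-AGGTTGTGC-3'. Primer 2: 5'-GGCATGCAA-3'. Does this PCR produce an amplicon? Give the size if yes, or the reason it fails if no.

No product — primer 1 has no binding site in the template.

Primer 1 (AGGTTGTGC) does not match the top strand, and its reverse complement GCACAACCT does not match either.
With no annealing site for primer 1, no amplification occurs.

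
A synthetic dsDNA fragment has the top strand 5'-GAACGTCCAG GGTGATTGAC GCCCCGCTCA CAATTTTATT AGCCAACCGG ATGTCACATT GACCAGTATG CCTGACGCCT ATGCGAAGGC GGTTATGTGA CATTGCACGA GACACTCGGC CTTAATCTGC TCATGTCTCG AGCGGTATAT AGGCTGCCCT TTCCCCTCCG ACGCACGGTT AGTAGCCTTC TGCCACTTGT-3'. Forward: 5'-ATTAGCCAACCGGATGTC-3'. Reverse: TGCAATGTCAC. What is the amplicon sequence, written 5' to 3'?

5'-ATTAGCCAACCGGATGTCACATTGACCAGTATGCCTGACGCCTATGCGAAGGCGGTTATGTGACATTGCA-3'

Scanning the template, ATTAGCCAACCGGATGTC occurs at positions 38–55; this primer anneals to the bottom strand there with its 3' end pointing downstream.
The reverse primer's reverse complement is GTGACATTGCA, which matches the template at positions 97–107.
The product is the template from position 38 through 107 (70 bp).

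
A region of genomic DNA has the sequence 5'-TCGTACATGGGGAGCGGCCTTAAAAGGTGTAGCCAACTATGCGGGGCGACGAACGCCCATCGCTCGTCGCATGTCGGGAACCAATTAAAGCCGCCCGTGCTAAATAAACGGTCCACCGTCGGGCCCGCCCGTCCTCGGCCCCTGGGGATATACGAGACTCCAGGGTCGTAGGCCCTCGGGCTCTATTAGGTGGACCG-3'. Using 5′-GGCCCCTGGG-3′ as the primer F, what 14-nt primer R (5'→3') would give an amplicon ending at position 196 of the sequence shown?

5'-GGTCCACCTAATAG-3'

The forward primer binds at positions 137–146; the product's 3' end on the top strand is position 196.
The reverse primer anneals to the top strand over positions 183–196, i.e. to CTATTAGGTGGACC.
Its sequence written 5'→3' is the reverse complement: GGTCCACCTAATAG.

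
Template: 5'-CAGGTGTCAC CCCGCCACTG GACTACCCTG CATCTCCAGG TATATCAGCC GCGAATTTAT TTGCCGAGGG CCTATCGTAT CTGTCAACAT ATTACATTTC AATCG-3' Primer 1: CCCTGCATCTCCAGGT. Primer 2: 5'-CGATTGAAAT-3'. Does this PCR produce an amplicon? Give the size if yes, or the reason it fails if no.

Yes — an 80 bp product.

Primer 1 (CCCTGCATCTCCAGGT) matches the top strand at positions 26–41; it acts as a forward primer.
Primer 2's reverse complement is ATTTCAATCG, matching the top strand at positions 96–105; it acts as a reverse primer.
The 3' ends face each other across positions 26–105, giving an 80 bp product.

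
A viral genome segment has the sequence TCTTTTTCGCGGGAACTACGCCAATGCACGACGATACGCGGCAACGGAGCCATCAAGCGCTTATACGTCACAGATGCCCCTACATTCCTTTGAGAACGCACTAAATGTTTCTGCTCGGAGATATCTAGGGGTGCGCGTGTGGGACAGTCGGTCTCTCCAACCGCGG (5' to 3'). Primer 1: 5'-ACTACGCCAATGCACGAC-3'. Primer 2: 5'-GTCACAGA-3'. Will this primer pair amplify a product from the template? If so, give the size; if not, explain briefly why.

No product — both primers anneal to the same strand and extend in the same direction.

Primer 1 (ACTACGCCAATGCACGAC) matches the top strand at positions 15–32 (3' end points downstream).
Primer 2 (GTCACAGA) also matches the top strand directly, at positions 67–74 — its reverse complement TCTGTGAC is not present.
Both primers anneal to the bottom strand with 3' ends pointing the same way, so neither can prime synthesis back toward the other.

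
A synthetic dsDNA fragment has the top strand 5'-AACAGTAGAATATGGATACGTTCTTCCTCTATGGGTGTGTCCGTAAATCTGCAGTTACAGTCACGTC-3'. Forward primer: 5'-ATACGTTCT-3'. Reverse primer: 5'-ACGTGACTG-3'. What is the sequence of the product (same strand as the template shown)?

Forward primer ATACGTTCT is found on the top strand at positions 16–24.
Reverse complement of the reverse primer: CAGTCACGT. This occurs on the top strand at positions 58–66.
The product is the template from position 16 through 66 (51 bp).

5'-ATACGTTCTTCCTCTATGGGTGTGTCCGTAAATCTGCAGTTACAGTCACGT-3'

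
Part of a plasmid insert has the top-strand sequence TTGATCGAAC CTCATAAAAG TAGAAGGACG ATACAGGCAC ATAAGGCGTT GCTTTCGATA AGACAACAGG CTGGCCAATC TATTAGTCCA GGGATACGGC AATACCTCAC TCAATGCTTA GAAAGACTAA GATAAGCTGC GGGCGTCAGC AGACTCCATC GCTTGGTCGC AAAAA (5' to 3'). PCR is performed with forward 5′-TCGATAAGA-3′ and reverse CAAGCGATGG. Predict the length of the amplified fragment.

Forward primer TCGATAAGA is found on the top strand at positions 55–63.
Taking the reverse complement of CAAGCGATGG gives CCATCGCTTG, found at positions 156–165 on the template; the primer anneals here to the top strand with its 3' end pointing upstream.
Amplicon spans positions 55–165: 111 bp.

111 bp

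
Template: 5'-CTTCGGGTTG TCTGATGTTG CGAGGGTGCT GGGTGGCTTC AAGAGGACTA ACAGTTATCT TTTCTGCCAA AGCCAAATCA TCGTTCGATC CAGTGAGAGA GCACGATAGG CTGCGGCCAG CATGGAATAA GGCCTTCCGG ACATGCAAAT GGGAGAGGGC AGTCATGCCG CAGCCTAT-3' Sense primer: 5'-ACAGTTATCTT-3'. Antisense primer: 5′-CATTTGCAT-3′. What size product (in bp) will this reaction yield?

Forward primer ACAGTTATCTT is found on the top strand at positions 51–61.
Taking the reverse complement of CATTTGCAT gives ATGCAAATG, found at positions 143–151 on the template; the primer anneals here to the top strand with its 3' end pointing upstream.
Product length = (reverse-primer end) − (forward-primer start) + 1 = 151 − 51 + 1 = 101 bp.

101 bp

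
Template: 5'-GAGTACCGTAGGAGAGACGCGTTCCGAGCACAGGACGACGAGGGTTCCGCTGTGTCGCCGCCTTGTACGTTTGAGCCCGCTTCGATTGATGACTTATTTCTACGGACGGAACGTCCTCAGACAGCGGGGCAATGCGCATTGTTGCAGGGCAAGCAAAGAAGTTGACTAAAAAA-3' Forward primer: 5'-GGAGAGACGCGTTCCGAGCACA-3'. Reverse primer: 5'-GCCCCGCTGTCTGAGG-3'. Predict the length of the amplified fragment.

120 bp

The forward primer matches the template at positions 11–32.
Reverse complement of the reverse primer: CCTCAGACAGCGGGGC. This occurs on the top strand at positions 115–130.
The product runs from position 11 to position 130, so its length is 130 − 11 + 1 = 120 bp.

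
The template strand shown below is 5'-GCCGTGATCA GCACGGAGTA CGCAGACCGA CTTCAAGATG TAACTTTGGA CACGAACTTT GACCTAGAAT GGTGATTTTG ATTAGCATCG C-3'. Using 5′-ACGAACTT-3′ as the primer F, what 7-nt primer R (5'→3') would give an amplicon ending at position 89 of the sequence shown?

5'-GATGCTA-3'

The forward primer binds at positions 52–59; the product's 3' end on the top strand is position 89.
The reverse primer anneals to the top strand over positions 83–89, i.e. to TAGCATC.
Its sequence written 5'→3' is the reverse complement: GATGCTA.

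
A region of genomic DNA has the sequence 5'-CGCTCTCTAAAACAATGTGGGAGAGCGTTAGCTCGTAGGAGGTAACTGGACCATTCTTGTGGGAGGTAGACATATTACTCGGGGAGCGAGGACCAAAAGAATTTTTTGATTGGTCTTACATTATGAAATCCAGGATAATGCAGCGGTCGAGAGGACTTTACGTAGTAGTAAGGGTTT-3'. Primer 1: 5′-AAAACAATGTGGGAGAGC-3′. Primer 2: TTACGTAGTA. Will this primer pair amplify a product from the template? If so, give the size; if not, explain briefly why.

No product — both primers anneal to the same strand and extend in the same direction.

Primer 1 (AAAACAATGTGGGAGAGC) matches the top strand at positions 9–26 (3' end points downstream).
Primer 2 (TTACGTAGTA) also matches the top strand directly, at positions 158–167 — its reverse complement TACTACGTAA is not present.
Both primers anneal to the bottom strand with 3' ends pointing the same way, so neither can prime synthesis back toward the other.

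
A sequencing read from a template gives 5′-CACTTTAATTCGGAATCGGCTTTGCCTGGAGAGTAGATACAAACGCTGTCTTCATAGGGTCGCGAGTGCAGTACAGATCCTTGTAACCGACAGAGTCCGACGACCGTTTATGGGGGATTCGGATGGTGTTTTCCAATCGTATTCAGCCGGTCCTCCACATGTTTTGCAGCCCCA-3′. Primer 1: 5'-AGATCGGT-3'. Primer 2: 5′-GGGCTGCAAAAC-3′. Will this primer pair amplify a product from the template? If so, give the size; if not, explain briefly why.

Primer 1 (AGATCGGT) does not match the top strand, and its reverse complement ACCGATCT does not match either.
With no annealing site for primer 1, no amplification occurs.

No product — primer 1 has no binding site in the template.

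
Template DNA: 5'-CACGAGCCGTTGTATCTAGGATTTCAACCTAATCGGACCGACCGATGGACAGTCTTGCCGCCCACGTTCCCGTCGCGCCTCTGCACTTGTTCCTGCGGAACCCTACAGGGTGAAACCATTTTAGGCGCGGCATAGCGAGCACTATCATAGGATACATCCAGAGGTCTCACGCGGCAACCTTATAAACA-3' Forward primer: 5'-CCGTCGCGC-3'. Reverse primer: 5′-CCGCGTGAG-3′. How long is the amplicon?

105 bp

The forward primer matches the template at positions 70–78.
Taking the reverse complement of CCGCGTGAG gives CTCACGCGG, found at positions 166–174 on the template; the primer anneals here to the top strand with its 3' end pointing upstream.
Product length = (reverse-primer end) − (forward-primer start) + 1 = 174 − 70 + 1 = 105 bp.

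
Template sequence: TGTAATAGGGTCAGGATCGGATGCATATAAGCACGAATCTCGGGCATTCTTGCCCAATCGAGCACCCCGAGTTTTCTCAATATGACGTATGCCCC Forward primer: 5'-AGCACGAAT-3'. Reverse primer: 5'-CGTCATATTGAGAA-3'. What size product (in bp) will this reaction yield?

Forward primer AGCACGAAT is found on the top strand at positions 30–38.
The reverse primer's reverse complement is TTCTCAATATGACG, which matches the template at positions 74–87.
Product length = (reverse-primer end) − (forward-primer start) + 1 = 87 − 30 + 1 = 58 bp.

58 bp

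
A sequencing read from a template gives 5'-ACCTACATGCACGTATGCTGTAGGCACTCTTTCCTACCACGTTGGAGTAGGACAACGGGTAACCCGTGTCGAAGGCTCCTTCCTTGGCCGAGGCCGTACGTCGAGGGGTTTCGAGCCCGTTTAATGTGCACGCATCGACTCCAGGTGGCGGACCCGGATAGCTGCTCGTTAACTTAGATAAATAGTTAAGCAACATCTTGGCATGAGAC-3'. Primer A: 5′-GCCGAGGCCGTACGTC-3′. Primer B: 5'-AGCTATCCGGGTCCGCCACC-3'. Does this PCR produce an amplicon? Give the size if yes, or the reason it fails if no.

Primer A (GCCGAGGCCGTACGTC) matches the top strand at positions 87–102; it acts as a forward primer.
Primer B's reverse complement is GGTGGCGGACCCGGATAGCT, matching the top strand at positions 144–163; it acts as a reverse primer.
The 3' ends face each other across positions 87–163, giving a 77 bp product.

Yes — a 77 bp product.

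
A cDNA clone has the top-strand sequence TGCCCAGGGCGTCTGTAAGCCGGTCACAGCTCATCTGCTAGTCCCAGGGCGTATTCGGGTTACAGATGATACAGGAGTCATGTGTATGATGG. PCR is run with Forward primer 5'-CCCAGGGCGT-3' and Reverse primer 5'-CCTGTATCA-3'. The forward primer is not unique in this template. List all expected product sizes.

The forward primer CCCAGGGCGT matches the top strand at positions 3–12, 43–52.
The reverse primer's reverse complement is TGATACAGG, matching at positions 67–75.
Each forward site pairs with the reverse site to give a product ending at position 75: sizes 73, 33 bp.

73 bp, 33 bp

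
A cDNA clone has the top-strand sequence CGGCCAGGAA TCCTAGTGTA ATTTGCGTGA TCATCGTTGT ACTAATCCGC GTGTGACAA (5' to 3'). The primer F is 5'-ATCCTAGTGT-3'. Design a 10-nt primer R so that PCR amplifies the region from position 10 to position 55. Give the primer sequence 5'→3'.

The product's 3' end on the top strand is position 55.
The reverse primer anneals to the top strand over positions 46–55, i.e. to TCCGCGTGTG.
Its sequence written 5'→3' is the reverse complement: CACACGCGGA.

5'-CACACGCGGA-3'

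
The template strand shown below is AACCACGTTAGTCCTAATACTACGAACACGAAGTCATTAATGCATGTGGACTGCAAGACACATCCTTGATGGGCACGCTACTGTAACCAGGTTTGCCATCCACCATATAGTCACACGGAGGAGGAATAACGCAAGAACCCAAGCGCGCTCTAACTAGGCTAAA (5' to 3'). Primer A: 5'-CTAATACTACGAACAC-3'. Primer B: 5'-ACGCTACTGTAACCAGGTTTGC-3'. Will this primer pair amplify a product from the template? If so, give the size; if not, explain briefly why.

Primer A (CTAATACTACGAACAC) matches the top strand at positions 14–29 (3' end points downstream).
Primer B (ACGCTACTGTAACCAGGTTTGC) also matches the top strand directly, at positions 75–96 — its reverse complement GCAAACCTGGTTACAGTAGCGT is not present.
Both primers anneal to the bottom strand with 3' ends pointing the same way, so neither can prime synthesis back toward the other.

No product — both primers anneal to the same strand and extend in the same direction.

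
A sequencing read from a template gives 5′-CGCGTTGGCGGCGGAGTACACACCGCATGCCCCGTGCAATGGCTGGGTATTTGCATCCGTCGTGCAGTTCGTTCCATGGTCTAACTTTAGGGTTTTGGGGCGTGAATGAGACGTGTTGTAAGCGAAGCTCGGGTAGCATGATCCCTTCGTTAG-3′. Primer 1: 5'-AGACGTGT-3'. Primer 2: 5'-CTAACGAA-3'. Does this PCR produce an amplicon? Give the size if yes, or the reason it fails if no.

Yes — a 45 bp product.

Primer 1 (AGACGTGT) matches the top strand at positions 109–116; it acts as a forward primer.
Primer 2's reverse complement is TTCGTTAG, matching the top strand at positions 146–153; it acts as a reverse primer.
The 3' ends face each other across positions 109–153, giving a 45 bp product.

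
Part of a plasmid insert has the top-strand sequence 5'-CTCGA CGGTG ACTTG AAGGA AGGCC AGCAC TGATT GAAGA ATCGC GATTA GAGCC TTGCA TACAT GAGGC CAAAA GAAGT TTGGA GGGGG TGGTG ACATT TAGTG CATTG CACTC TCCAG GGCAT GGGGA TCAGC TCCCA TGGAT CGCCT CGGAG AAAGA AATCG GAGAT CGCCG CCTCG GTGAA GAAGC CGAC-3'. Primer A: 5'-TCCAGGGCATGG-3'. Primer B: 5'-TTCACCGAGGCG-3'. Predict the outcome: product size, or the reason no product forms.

Primer A (TCCAGGGCATGG) matches the top strand at positions 116–127; it acts as a forward primer.
Primer B's reverse complement is CGCCTCGGTGAA, matching the top strand at positions 174–185; it acts as a reverse primer.
The 3' ends face each other across positions 116–185, giving a 70 bp product.

Yes — a 70 bp product.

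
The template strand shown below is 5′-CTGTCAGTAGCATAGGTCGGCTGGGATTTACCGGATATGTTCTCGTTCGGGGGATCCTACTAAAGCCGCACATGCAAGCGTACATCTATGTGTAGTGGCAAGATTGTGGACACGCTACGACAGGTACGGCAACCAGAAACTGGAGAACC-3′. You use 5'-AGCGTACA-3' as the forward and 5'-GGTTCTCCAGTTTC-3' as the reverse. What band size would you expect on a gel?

Scanning the template, AGCGTACA occurs at positions 77–84; this primer anneals to the bottom strand there with its 3' end pointing downstream.
The reverse primer's reverse complement is GAAACTGGAGAACC, which matches the template at positions 136–149.
Amplicon spans positions 77–149: 73 bp.

73 bp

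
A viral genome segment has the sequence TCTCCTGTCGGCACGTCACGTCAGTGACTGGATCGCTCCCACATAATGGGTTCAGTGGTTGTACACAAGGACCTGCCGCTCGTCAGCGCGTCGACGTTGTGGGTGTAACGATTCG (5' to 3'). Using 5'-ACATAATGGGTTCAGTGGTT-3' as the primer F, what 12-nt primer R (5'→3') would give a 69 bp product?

5'-GTTACACCCACA-3'

The forward primer binds at positions 41–60, so a 69 bp product ends at position 41 + 69 − 1 = 109.
The reverse primer anneals to the top strand over positions 98–109, i.e. to TGTGGGTGTAAC.
Its sequence written 5'→3' is the reverse complement: GTTACACCCACA.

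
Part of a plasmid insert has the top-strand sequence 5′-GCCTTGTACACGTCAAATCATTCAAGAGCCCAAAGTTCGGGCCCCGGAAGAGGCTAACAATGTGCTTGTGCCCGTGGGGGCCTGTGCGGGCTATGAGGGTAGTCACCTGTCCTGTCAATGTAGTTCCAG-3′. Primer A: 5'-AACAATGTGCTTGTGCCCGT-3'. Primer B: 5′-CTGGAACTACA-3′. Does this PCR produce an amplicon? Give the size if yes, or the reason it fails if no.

Yes — a 74 bp product.

Primer A (AACAATGTGCTTGTGCCCGT) matches the top strand at positions 56–75; it acts as a forward primer.
Primer B's reverse complement is TGTAGTTCCAG, matching the top strand at positions 119–129; it acts as a reverse primer.
The 3' ends face each other across positions 56–129, giving a 74 bp product.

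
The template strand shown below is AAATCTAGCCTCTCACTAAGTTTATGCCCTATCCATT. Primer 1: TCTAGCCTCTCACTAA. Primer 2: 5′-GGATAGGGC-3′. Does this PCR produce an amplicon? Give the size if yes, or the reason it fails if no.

Primer 1 (TCTAGCCTCTCACTAA) matches the top strand at positions 4–19; it acts as a forward primer.
Primer 2's reverse complement is GCCCTATCC, matching the top strand at positions 26–34; it acts as a reverse primer.
The 3' ends face each other across positions 4–34, giving a 31 bp product.

Yes — a 31 bp product.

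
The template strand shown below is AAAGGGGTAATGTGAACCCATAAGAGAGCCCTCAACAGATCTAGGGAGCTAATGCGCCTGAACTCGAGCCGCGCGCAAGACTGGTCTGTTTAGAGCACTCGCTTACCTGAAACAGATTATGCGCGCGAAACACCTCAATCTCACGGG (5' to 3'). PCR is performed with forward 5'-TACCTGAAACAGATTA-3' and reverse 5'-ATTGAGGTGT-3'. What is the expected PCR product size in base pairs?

The forward primer matches the template at positions 104–119.
The reverse primer's reverse complement is ACACCTCAAT, which matches the template at positions 130–139.
Product length = (reverse-primer end) − (forward-primer start) + 1 = 139 − 104 + 1 = 36 bp.

36 bp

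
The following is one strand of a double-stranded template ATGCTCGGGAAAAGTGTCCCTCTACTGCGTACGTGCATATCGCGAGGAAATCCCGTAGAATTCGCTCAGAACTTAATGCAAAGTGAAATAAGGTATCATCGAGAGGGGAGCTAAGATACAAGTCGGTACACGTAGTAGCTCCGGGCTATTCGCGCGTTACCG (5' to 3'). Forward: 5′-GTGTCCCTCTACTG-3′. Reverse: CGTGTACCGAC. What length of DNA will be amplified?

119 bp

Scanning the template, GTGTCCCTCTACTG occurs at positions 14–27; this primer anneals to the bottom strand there with its 3' end pointing downstream.
The reverse primer's reverse complement is GTCGGTACACG, which matches the template at positions 122–132.
The product runs from position 14 to position 132, so its length is 132 − 14 + 1 = 119 bp.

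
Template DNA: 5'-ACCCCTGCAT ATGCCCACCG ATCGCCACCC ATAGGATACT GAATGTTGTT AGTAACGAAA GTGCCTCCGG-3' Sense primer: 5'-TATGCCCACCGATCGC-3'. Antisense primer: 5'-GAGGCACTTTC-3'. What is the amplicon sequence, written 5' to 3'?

5'-TATGCCCACCGATCGCCACCCATAGGATACTGAATGTTGTTAGTAACGAAAGTGCCTC-3'

Forward primer TATGCCCACCGATCGC is found on the top strand at positions 10–25.
Reverse complement of the reverse primer: GAAAGTGCCTC. This occurs on the top strand at positions 57–67.
The product is the template from position 10 through 67 (58 bp).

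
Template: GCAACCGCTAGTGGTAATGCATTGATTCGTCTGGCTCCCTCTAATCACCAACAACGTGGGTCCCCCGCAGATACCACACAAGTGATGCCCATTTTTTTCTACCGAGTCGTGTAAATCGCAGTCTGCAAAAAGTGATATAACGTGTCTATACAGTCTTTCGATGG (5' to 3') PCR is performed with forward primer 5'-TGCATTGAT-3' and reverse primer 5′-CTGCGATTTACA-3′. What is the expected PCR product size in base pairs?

Scanning the template, TGCATTGAT occurs at positions 18–26; this primer anneals to the bottom strand there with its 3' end pointing downstream.
Taking the reverse complement of CTGCGATTTACA gives TGTAAATCGCAG, found at positions 110–121 on the template; the primer anneals here to the top strand with its 3' end pointing upstream.
Amplicon spans positions 18–121: 104 bp.

104 bp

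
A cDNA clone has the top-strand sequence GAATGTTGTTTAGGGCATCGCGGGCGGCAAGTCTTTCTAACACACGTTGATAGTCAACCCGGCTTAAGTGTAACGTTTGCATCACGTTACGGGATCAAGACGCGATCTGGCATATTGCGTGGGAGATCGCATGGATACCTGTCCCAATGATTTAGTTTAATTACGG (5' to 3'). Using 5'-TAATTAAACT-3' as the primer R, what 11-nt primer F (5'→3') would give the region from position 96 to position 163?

5'-CAAGACGCGAT-3'

The reverse primer's reverse complement AGTTTAATTA matches the template at positions 154–163; the product starts at position 96.
The forward primer is identical to the top strand over positions 96–106: CAAGACGCGAT.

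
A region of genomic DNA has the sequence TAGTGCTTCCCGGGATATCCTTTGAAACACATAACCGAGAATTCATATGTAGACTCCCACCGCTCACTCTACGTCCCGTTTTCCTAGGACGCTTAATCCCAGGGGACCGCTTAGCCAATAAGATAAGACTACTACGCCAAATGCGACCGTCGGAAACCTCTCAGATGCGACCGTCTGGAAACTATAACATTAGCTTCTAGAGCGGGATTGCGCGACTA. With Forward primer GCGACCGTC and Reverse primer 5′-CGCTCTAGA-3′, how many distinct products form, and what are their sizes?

Two products: 62 bp, 38 bp

The forward primer GCGACCGTC matches the top strand at positions 143–151, 167–175.
The reverse primer's reverse complement is TCTAGAGCG, matching at positions 196–204.
Each forward site pairs with the reverse site to give a product ending at position 204: sizes 62, 38 bp.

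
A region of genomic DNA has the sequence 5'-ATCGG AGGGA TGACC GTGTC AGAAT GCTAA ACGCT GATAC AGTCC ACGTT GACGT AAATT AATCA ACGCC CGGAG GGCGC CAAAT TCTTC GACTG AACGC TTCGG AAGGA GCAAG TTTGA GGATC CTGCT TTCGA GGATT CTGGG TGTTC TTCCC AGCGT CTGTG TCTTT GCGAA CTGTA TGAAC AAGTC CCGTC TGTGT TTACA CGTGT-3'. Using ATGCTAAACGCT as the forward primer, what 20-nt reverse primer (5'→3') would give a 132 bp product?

5'-GGGAAGAACACCCAGAATCC-3'

The forward primer binds at positions 24–35, so a 132 bp product ends at position 24 + 132 − 1 = 155.
The reverse primer anneals to the top strand over positions 136–155, i.e. to GGATTCTGGGTGTTCTTCCC.
Its sequence written 5'→3' is the reverse complement: GGGAAGAACACCCAGAATCC.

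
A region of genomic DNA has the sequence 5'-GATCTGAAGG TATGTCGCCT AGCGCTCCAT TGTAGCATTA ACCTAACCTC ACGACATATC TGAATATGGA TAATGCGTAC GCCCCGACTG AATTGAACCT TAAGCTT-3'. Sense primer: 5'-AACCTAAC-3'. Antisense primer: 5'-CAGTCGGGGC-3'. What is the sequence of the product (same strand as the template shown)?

5'-AACCTAACCTCACGACATATCTGAATATGGATAATGCGTACGCCCCGACTG-3'

Forward primer AACCTAAC is found on the top strand at positions 40–47.
The reverse primer's reverse complement is GCCCCGACTG, which matches the template at positions 81–90.
The product is the template from position 40 through 90 (51 bp).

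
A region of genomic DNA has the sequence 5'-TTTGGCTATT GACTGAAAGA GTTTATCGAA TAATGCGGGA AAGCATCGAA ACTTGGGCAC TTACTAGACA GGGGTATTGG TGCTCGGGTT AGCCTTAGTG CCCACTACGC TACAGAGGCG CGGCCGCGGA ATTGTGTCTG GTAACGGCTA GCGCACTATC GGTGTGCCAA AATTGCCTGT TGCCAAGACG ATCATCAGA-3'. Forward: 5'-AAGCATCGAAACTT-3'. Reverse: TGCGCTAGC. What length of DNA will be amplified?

Forward primer AAGCATCGAAACTT is found on the top strand at positions 41–54.
Taking the reverse complement of TGCGCTAGC gives GCTAGCGCA, found at positions 147–155 on the template; the primer anneals here to the top strand with its 3' end pointing upstream.
Product length = (reverse-primer end) − (forward-primer start) + 1 = 155 − 41 + 1 = 115 bp.

115 bp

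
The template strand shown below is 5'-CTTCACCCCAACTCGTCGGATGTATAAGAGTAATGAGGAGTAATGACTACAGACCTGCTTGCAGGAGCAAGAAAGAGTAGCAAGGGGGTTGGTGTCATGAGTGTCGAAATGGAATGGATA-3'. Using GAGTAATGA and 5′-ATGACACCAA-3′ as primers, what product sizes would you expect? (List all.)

The forward primer GAGTAATGA matches the top strand at positions 28–36, 38–46.
The reverse primer's reverse complement is TTGGTGTCAT, matching at positions 89–98.
Each forward site pairs with the reverse site to give a product ending at position 98: sizes 71, 61 bp.

71 bp, 61 bp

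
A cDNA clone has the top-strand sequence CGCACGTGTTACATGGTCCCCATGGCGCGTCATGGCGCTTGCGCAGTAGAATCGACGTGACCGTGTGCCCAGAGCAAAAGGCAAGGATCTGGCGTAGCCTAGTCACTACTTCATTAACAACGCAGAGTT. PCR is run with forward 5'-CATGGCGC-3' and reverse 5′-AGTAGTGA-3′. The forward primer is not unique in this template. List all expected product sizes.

90 bp, 80 bp

The forward primer CATGGCGC matches the top strand at positions 21–28, 31–38.
The reverse primer's reverse complement is TCACTACT, matching at positions 103–110.
Each forward site pairs with the reverse site to give a product ending at position 110: sizes 90, 80 bp.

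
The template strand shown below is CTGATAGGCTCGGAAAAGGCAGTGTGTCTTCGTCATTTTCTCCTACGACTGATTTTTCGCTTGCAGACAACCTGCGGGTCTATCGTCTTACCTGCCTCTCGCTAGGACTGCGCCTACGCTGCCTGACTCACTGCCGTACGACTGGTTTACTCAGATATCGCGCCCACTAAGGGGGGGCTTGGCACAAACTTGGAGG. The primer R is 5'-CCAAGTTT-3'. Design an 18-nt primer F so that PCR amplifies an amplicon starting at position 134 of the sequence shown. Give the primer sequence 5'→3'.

5'-CCGTACGACTGGTTTACT-3'

The reverse primer's reverse complement AAACTTGG matches the template at positions 186–193; the product starts at position 134.
The forward primer is identical to the top strand over positions 134–151: CCGTACGACTGGTTTACT.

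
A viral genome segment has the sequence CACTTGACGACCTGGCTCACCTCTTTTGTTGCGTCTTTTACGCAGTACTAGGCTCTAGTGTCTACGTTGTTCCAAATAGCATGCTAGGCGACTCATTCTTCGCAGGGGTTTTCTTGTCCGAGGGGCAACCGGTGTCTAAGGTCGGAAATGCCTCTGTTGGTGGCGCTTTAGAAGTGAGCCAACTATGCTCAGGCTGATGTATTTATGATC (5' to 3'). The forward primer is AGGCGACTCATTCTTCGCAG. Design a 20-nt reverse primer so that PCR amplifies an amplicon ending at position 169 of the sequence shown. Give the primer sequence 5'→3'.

The forward primer binds at positions 86–105; the product's 3' end on the top strand is position 169.
The reverse primer anneals to the top strand over positions 150–169, i.e. to GCCTCTGTTGGTGGCGCTTT.
Its sequence written 5'→3' is the reverse complement: AAAGCGCCACCAACAGAGGC.

5'-AAAGCGCCACCAACAGAGGC-3'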